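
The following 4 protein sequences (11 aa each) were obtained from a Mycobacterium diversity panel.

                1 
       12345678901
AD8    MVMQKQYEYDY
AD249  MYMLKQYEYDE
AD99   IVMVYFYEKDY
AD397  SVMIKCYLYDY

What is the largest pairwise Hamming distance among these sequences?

7

Pairwise Hamming distances:
  AD8 vs AD249: 3
  AD8 vs AD99: 5
  AD8 vs AD397: 4
  AD249 vs AD99: 7
  AD249 vs AD397: 6
  AD99 vs AD397: 6
The largest is 7, between AD249 and AD99.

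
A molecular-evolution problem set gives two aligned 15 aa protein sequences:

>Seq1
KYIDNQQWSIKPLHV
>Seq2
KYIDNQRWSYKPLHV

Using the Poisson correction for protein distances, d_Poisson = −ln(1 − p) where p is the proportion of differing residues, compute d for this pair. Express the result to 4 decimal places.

The sequences differ at positions 7 (Q/R), 10 (I/Y).
p = 2/15 = 0.133333.
d = −ln(1 − 0.133333) = −ln(0.866667) = 0.1431.

0.1431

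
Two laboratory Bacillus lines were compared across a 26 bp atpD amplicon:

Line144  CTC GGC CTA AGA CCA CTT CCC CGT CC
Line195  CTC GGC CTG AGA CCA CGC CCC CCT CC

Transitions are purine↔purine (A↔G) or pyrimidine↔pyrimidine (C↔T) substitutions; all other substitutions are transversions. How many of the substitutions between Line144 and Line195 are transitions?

2

Mismatches occur at site 9 (A↔G, transition), site 17 (T↔G, transversion), site 18 (T↔C, transition), site 23 (G↔C, transversion).
Of the 4 differences, 2 transitions and 2 transversions, so the answer is 2.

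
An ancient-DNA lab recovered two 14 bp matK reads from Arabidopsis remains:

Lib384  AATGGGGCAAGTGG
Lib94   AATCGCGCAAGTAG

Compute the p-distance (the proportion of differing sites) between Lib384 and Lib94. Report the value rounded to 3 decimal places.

0.214

Differing sites — 4:G/C; 6:G/C; 13:G/A.
There are 3 differences over 14 sites, so p = 3/14 = 0.214.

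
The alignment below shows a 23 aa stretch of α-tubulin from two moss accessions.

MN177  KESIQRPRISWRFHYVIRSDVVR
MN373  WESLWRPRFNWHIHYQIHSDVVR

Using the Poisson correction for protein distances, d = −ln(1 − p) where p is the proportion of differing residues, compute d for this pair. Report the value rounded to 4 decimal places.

Differing sites — 1:K/W; 4:I/L; 5:Q/W; 9:I/F; 10:S/N; 12:R/H; 13:F/I; 16:V/Q; 18:R/H.
p = 9/23 = 0.391304.
d = −ln(1 − 0.391304) = −ln(0.608696) = 0.4964.

0.4964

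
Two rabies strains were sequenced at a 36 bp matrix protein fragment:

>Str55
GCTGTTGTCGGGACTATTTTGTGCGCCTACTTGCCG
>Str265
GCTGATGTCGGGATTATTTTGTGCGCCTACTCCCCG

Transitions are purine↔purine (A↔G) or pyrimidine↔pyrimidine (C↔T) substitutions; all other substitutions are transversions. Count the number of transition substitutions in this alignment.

The sequences differ at positions 5 (T/A, transversion), 14 (C/T, transition), 32 (T/C, transition), 33 (G/C, transversion).
Of the 4 differences, 2 transitions and 2 transversions, so the answer is 2.

2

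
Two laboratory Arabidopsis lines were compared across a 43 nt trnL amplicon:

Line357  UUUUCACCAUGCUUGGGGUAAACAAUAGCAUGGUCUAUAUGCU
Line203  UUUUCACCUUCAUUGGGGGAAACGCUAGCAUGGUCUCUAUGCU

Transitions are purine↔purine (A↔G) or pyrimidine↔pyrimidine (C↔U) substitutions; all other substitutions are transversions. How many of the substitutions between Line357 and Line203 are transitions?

The sequences differ at positions 9 (A/U, transversion), 11 (G/C, transversion), 12 (C/A, transversion), 19 (U/G, transversion), 24 (A/G, transition), 25 (A/C, transversion), 37 (A/C, transversion).
Of the 7 differences, 1 transition and 6 transversions, so the answer is 1.

1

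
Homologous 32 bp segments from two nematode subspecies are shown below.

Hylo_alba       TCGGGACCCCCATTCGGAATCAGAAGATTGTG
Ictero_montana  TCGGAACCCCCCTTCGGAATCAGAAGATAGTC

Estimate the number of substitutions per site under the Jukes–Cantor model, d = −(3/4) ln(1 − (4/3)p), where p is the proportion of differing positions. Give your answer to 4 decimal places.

0.1367

Mismatches occur at site 5 (G↔A), site 12 (A↔C), site 29 (T↔A), site 32 (G↔C).
p = 4/32 = 0.125000.
d = −0.75 · ln(1 − (4/3)·0.125000) = −0.75 · ln(0.833333) = −0.75 · (-0.182322) = 0.1367.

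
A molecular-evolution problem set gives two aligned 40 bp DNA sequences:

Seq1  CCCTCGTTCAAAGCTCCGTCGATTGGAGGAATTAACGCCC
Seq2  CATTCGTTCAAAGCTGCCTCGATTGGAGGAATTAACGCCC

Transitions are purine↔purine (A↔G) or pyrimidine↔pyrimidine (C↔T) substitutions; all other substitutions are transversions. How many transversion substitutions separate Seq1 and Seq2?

3

Mismatches occur at site 2 (C↔A, transversion), site 3 (C↔T, transition), site 16 (C↔G, transversion), site 18 (G↔C, transversion).
Of the 4 differences, 1 transition and 3 transversions, so the answer is 3.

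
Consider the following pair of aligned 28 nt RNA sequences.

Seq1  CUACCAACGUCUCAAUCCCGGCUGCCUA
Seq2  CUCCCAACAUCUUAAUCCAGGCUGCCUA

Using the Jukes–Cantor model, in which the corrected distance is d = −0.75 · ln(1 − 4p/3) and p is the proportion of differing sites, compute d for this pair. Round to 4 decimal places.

0.1585

The sequences differ at positions 3 (A/C), 9 (G/A), 13 (C/U), 19 (C/A).
p = 4/28 = 0.142857.
d = −0.75 · ln(1 − (4/3)·0.142857) = −0.75 · ln(0.809524) = −0.75 · (-0.211309) = 0.1585.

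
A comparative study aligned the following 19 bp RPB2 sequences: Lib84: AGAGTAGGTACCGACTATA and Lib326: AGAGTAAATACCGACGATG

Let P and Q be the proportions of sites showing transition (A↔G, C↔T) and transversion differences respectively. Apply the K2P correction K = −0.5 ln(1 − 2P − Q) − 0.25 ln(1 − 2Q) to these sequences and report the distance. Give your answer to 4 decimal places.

0.2576

The sequences differ at positions 7 (G/A, transition), 8 (G/A, transition), 16 (T/G, transversion), 19 (A/G, transition).
Of the 4 differences, 3 transitions and 1 transversion over 19 sites: P = 3/19 = 0.157895, Q = 1/19 = 0.052632.
d = −0.5·ln(0.631578) − 0.25·ln(0.894736) = −0.5·(-0.459534) − 0.25·(-0.111227) = 0.2576.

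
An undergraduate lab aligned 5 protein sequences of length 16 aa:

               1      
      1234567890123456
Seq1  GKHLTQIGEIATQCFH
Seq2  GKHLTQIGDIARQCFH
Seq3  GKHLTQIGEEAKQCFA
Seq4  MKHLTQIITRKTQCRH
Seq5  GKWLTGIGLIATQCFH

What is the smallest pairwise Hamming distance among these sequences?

2

Pairwise Hamming distances:
  Seq1 vs Seq2: 2
  Seq1 vs Seq3: 3
  Seq1 vs Seq4: 6
  Seq1 vs Seq5: 3
  Seq2 vs Seq3: 4
  Seq2 vs Seq4: 7
  Seq2 vs Seq5: 4
  Seq3 vs Seq4: 8
  Seq3 vs Seq5: 6
  Seq4 vs Seq5: 8
The smallest is 2, between Seq1 and Seq2.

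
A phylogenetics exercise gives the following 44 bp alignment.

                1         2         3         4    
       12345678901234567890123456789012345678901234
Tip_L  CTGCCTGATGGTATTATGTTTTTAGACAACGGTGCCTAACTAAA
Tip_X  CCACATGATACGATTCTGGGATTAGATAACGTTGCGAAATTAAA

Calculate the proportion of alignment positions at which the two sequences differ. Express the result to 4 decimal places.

0.3409

Mismatches occur at site 2 (T↔C), site 3 (G↔A), site 5 (C↔A), site 10 (G↔A), site 11 (G↔C), site 12 (T↔G), site 16 (A↔C), site 19 (T↔G), site 20 (T↔G), site 21 (T↔A), site 27 (C↔T), site 32 (G↔T), site 36 (C↔G), site 37 (T↔A), site 40 (C↔T).
There are 15 differences over 44 sites, so p = 15/44 = 0.3409.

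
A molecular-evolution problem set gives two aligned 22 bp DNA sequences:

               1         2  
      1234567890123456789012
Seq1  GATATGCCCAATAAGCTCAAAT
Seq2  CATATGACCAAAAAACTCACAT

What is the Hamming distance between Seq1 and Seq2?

The sequences differ at positions 1 (G/C), 7 (C/A), 12 (T/A), 15 (G/A), 20 (A/C).
That gives 5 mismatches out of 22 aligned sites, so the Hamming distance is 5.

5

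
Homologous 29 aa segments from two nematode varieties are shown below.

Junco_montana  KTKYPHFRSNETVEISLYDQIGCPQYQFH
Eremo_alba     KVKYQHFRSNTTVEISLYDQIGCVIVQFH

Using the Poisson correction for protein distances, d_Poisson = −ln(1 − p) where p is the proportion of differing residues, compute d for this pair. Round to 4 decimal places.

0.2318

The sequences differ at positions 2 (T/V), 5 (P/Q), 11 (E/T), 24 (P/V), 25 (Q/I), 26 (Y/V).
p = 6/29 = 0.206897.
d = −ln(1 − 0.206897) = −ln(0.793103) = 0.2318.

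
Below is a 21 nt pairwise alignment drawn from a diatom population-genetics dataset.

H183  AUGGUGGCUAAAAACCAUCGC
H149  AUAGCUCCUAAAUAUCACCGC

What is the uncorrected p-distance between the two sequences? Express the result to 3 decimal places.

Mismatches occur at site 3 (G↔A), site 5 (U↔C), site 6 (G↔U), site 7 (G↔C), site 13 (A↔U), site 15 (C↔U), site 18 (U↔C).
There are 7 differences over 21 sites, so p = 7/21 = 0.333.

0.333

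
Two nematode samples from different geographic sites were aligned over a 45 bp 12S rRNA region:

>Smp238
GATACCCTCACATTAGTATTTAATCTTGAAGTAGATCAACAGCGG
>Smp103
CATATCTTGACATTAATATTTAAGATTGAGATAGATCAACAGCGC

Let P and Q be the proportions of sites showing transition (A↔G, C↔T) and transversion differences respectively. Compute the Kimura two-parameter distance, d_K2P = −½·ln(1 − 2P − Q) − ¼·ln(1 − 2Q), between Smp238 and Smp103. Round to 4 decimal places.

Mismatches occur at site 1 (G→C, transversion), site 5 (C→T, transition), site 7 (C→T, transition), site 9 (C→G, transversion), site 16 (G→A, transition), site 24 (T→G, transversion), site 25 (C→A, transversion), site 30 (A→G, transition), site 31 (G→A, transition), site 45 (G→C, transversion).
Of the 10 differences, 5 transitions and 5 transversions over 45 sites: P = 5/45 = 0.111111, Q = 5/45 = 0.111111.
d = −0.5·ln(0.666667) − 0.25·ln(0.777778) = −0.5·(-0.405465) − 0.25·(-0.251314) = 0.2656.

0.2656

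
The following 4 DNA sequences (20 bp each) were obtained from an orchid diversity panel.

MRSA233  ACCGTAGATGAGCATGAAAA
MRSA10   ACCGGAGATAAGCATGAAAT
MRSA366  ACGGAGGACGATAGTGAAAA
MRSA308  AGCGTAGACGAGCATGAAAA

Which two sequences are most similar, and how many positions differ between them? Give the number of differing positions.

Pairwise Hamming distances:
  MRSA233 vs MRSA10: 3
  MRSA233 vs MRSA366: 7
  MRSA233 vs MRSA308: 2
  MRSA10 vs MRSA366: 9
  MRSA10 vs MRSA308: 5
  MRSA366 vs MRSA308: 7
The smallest is 2, between MRSA233 and MRSA308.

2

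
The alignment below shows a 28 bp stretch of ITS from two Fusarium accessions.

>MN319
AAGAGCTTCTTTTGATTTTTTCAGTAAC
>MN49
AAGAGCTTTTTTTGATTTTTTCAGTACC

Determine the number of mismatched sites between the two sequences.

Mismatches occur at site 9 (C↔T), site 27 (A↔C).
That gives 2 mismatches out of 28 aligned sites, so the Hamming distance is 2.

2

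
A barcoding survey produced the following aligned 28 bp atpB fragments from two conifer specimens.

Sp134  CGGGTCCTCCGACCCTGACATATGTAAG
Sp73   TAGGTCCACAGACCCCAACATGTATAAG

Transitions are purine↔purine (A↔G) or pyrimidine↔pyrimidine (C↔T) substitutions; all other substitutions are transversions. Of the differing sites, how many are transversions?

The sequences differ at positions 1 (C/T, transition), 2 (G/A, transition), 8 (T/A, transversion), 10 (C/A, transversion), 16 (T/C, transition), 17 (G/A, transition), 22 (A/G, transition), 24 (G/A, transition).
Of the 8 differences, 6 transitions and 2 transversions, so the answer is 2.

2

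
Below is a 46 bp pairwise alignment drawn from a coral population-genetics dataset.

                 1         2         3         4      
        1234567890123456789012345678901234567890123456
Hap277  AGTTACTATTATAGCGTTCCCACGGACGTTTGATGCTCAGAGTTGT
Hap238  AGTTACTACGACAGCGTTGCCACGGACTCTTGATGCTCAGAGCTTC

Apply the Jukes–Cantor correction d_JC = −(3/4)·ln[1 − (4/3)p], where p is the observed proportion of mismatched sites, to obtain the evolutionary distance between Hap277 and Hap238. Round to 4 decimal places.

Differing sites — 9:T/C; 10:T/G; 12:T/C; 19:C/G; 28:G/T; 29:T/C; 43:T/C; 45:G/T; 46:T/C.
p = 9/46 = 0.195652.
d = −0.75 · ln(1 − (4/3)·0.195652) = −0.75 · ln(0.739131) = −0.75 · (-0.302280) = 0.2267.

0.2267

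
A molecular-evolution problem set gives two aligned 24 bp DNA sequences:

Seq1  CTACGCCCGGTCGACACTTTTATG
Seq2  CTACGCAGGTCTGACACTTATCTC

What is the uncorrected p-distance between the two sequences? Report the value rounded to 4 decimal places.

Mismatches occur at site 7 (C→A), site 8 (C→G), site 10 (G→T), site 11 (T→C), site 12 (C→T), site 20 (T→A), site 22 (A→C), site 24 (G→C).
There are 8 differences over 24 sites, so p = 8/24 = 0.3333.

0.3333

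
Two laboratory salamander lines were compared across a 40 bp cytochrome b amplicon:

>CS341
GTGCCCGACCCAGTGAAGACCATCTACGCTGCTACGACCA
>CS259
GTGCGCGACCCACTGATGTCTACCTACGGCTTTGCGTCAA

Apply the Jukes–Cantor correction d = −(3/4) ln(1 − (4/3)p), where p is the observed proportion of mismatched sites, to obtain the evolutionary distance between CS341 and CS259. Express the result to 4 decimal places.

0.4260

The sequences differ at positions 5 (C/G), 13 (G/C), 17 (A/T), 19 (A/T), 21 (C/T), 23 (T/C), 29 (C/G), 30 (T/C), 31 (G/T), 32 (C/T), 34 (A/G), 37 (A/T), 39 (C/A).
p = 13/40 = 0.325000.
d = −0.75 · ln(1 − (4/3)·0.325000) = −0.75 · ln(0.566667) = −0.75 · (-0.567983) = 0.4260.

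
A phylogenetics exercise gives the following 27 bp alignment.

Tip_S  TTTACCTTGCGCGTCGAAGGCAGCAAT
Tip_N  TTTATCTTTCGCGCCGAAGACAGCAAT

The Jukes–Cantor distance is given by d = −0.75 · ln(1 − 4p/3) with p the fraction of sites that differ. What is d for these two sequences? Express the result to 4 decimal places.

0.1650

Differing sites — 5:C/T; 9:G/T; 14:T/C; 20:G/A.
p = 4/27 = 0.148148.
d = −0.75 · ln(1 − (4/3)·0.148148) = −0.75 · ln(0.802469) = −0.75 · (-0.220062) = 0.1650.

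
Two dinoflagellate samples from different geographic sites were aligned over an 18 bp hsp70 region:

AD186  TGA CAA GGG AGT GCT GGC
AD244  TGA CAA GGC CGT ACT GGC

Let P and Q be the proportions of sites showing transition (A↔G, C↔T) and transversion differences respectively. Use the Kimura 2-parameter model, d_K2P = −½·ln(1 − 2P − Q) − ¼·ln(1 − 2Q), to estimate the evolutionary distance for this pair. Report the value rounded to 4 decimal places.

0.1885

The sequences differ at positions 9 (G/C, transversion), 10 (A/C, transversion), 13 (G/A, transition).
Of the 3 differences, 1 transition and 2 transversions over 18 sites: P = 1/18 = 0.055556, Q = 2/18 = 0.111111.
d = −0.5·ln(0.777777) − 0.25·ln(0.777778) = −0.5·(-0.251315) − 0.25·(-0.251314) = 0.1885.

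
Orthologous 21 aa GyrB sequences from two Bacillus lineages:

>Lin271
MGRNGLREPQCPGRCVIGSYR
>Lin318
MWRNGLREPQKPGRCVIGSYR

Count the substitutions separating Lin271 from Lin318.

2

The sequences differ at positions 2 (G/W), 11 (C/K).
That gives 2 mismatches out of 21 aligned sites, so the Hamming distance is 2.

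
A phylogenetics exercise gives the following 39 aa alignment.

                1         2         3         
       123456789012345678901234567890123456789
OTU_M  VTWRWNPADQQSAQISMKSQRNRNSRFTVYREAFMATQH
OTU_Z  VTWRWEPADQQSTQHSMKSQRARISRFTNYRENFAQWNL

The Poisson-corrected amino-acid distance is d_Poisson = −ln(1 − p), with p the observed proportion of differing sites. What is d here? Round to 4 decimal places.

0.3677

Mismatches occur at site 6 (N↔E), site 13 (A↔T), site 15 (I↔H), site 22 (N↔A), site 24 (N↔I), site 29 (V↔N), site 33 (A↔N), site 35 (M↔A), site 36 (A↔Q), site 37 (T↔W), site 38 (Q↔N), site 39 (H↔L).
p = 12/39 = 0.307692.
d = −ln(1 − 0.307692) = −ln(0.692308) = 0.3677.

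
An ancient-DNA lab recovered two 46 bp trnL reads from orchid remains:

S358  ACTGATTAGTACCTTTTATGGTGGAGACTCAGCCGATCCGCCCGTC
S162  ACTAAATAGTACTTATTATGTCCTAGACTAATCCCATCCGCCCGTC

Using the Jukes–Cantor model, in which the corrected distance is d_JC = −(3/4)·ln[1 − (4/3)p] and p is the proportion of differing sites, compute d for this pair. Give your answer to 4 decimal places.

0.2880

Differing sites — 4:G/A; 6:T/A; 13:C/T; 15:T/A; 21:G/T; 22:T/C; 23:G/C; 24:G/T; 30:C/A; 32:G/T; 35:G/C.
p = 11/46 = 0.239130.
d = −0.75 · ln(1 − (4/3)·0.239130) = −0.75 · ln(0.681160) = −0.75 · (-0.383958) = 0.2880.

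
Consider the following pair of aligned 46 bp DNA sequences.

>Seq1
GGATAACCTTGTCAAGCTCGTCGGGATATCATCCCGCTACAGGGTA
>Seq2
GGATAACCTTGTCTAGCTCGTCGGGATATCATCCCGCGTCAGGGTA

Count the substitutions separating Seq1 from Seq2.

Differing sites — 14:A/T; 38:T/G; 39:A/T.
That gives 3 mismatches out of 46 aligned sites, so the Hamming distance is 3.

3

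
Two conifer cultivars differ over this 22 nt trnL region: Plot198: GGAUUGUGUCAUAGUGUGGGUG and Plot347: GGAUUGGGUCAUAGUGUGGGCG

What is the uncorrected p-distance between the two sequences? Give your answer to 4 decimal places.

0.0909

Differing sites — 7:U/G; 21:U/C.
There are 2 differences over 22 sites, so p = 2/22 = 0.0909.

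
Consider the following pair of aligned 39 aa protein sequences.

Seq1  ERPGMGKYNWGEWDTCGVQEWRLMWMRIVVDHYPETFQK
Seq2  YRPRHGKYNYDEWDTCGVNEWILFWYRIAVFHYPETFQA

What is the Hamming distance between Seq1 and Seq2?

12

The sequences differ at positions 1 (E/Y), 4 (G/R), 5 (M/H), 10 (W/Y), 11 (G/D), 19 (Q/N), 22 (R/I), 24 (M/F), 26 (M/Y), 29 (V/A), 31 (D/F), 39 (K/A).
That gives 12 mismatches out of 39 aligned sites, so the Hamming distance is 12.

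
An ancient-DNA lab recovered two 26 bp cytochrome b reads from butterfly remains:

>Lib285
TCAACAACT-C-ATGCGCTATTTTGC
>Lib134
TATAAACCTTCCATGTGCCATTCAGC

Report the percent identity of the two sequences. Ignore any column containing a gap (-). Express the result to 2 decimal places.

Excluding the 2 gap columns leaves 24 comparable sites.
Mismatches occur at site 2 (C/A), site 3 (A/T), site 5 (C/A), site 7 (A/C), site 16 (C/T), site 19 (T/C), site 23 (T/C), site 24 (T/A).
16 of the 24 comparable sites match, so the percent identity is 16/24 × 100 = 66.67%.

66.67%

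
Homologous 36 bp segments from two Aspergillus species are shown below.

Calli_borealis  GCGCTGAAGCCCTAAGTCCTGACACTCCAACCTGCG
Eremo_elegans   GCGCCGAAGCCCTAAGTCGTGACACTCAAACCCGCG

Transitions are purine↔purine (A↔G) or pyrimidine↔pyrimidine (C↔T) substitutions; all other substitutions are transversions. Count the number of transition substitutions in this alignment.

2

Mismatches occur at site 5 (T/C, transition), site 19 (C/G, transversion), site 28 (C/A, transversion), site 33 (T/C, transition).
Of the 4 differences, 2 transitions and 2 transversions, so the answer is 2.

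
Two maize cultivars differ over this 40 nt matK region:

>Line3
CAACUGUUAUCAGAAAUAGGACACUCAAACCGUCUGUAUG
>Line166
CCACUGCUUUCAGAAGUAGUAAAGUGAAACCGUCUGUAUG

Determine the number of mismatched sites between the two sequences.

Mismatches occur at site 2 (A→C), site 7 (U→C), site 9 (A→U), site 16 (A→G), site 20 (G→U), site 22 (C→A), site 24 (C→G), site 26 (C→G).
That gives 8 mismatches out of 40 aligned sites, so the Hamming distance is 8.

8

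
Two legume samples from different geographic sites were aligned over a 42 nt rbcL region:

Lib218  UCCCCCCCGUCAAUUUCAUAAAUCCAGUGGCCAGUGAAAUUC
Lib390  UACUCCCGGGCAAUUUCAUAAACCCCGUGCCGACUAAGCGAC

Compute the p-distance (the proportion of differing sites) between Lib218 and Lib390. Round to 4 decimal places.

Mismatches occur at site 2 (C↔A), site 4 (C↔U), site 8 (C↔G), site 10 (U↔G), site 23 (U↔C), site 26 (A↔C), site 30 (G↔C), site 32 (C↔G), site 34 (G↔C), site 36 (G↔A), site 38 (A↔G), site 39 (A↔C), site 40 (U↔G), site 41 (U↔A).
There are 14 differences over 42 sites, so p = 14/42 = 0.3333.

0.3333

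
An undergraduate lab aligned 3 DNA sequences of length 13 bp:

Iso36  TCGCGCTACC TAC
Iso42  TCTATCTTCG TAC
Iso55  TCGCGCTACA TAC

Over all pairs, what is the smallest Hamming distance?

1

Pairwise Hamming distances:
  Iso36 vs Iso42: 5
  Iso36 vs Iso55: 1
  Iso42 vs Iso55: 5
The smallest is 1, between Iso36 and Iso55.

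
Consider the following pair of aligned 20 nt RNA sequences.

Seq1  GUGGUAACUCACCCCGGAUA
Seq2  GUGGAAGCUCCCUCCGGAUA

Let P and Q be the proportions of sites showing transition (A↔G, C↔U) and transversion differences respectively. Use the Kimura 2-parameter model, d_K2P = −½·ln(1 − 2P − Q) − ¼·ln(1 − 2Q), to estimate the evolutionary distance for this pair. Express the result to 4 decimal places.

The sequences differ at positions 5 (U/A, transversion), 7 (A/G, transition), 11 (A/C, transversion), 13 (C/U, transition).
Of the 4 differences, 2 transitions and 2 transversions over 20 sites: P = 2/20 = 0.100000, Q = 2/20 = 0.100000.
d = −0.5·ln(0.700000) − 0.25·ln(0.800000) = −0.5·(-0.356675) − 0.25·(-0.223144) = 0.2341.

0.2341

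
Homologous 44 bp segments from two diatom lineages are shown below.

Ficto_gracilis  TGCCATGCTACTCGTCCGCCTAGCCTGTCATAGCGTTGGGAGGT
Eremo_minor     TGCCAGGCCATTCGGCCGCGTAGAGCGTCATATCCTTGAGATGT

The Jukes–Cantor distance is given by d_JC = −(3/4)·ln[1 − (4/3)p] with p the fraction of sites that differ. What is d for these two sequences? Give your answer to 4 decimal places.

The sequences differ at positions 6 (T/G), 9 (T/C), 11 (C/T), 15 (T/G), 20 (C/G), 24 (C/A), 25 (C/G), 26 (T/C), 33 (G/T), 35 (G/C), 39 (G/A), 42 (G/T).
p = 12/44 = 0.272727.
d = −0.75 · ln(1 − (4/3)·0.272727) = −0.75 · ln(0.636364) = −0.75 · (-0.451985) = 0.3390.

0.3390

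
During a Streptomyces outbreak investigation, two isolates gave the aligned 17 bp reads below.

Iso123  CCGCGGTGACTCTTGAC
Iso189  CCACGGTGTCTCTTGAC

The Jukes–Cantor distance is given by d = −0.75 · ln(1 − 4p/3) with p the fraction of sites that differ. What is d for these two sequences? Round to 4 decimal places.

Mismatches occur at site 3 (G→A), site 9 (A→T).
p = 2/17 = 0.117647.
d = −0.75 · ln(1 − (4/3)·0.117647) = −0.75 · ln(0.843137) = −0.75 · (-0.170626) = 0.1280.

0.1280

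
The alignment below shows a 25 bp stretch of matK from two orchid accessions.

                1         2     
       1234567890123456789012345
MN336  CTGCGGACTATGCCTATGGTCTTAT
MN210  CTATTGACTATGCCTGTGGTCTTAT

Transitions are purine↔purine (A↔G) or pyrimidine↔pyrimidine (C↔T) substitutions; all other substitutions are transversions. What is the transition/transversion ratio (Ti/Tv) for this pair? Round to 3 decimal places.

3.000

The sequences differ at positions 3 (G/A, transition), 4 (C/T, transition), 5 (G/T, transversion), 16 (A/G, transition).
Of the 4 differences, 3 transitions and 1 transversion, so Ti/Tv = 3/1 = 3.000.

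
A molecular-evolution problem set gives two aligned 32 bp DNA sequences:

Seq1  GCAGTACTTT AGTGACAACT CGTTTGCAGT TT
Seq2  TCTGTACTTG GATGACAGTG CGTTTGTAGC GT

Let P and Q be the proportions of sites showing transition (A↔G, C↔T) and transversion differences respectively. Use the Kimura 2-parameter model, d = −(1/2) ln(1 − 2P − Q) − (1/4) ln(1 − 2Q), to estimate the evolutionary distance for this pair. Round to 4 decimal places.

0.4725

The sequences differ at positions 1 (G/T, transversion), 3 (A/T, transversion), 10 (T/G, transversion), 11 (A/G, transition), 12 (G/A, transition), 18 (A/G, transition), 19 (C/T, transition), 20 (T/G, transversion), 27 (C/T, transition), 30 (T/C, transition), 31 (T/G, transversion).
Of the 11 differences, 6 transitions and 5 transversions over 32 sites: P = 6/32 = 0.187500, Q = 5/32 = 0.156250.
d = −0.5·ln(0.468750) − 0.25·ln(0.687500) = −0.5·(-0.757686) − 0.25·(-0.374693) = 0.4725.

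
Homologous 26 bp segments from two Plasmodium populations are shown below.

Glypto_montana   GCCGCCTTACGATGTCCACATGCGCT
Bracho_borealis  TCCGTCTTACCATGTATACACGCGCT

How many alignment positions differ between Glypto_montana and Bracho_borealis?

Differing sites — 1:G/T; 5:C/T; 11:G/C; 16:C/A; 17:C/T; 21:T/C.
That gives 6 mismatches out of 26 aligned sites, so the Hamming distance is 6.

6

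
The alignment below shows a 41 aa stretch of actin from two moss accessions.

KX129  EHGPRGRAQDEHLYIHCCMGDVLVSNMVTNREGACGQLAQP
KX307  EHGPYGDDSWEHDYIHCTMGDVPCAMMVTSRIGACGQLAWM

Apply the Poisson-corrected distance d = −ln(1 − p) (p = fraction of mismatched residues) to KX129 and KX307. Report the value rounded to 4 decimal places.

0.4555

The sequences differ at positions 5 (R/Y), 7 (R/D), 8 (A/D), 9 (Q/S), 10 (D/W), 13 (L/D), 18 (C/T), 23 (L/P), 24 (V/C), 25 (S/A), 26 (N/M), 30 (N/S), 32 (E/I), 40 (Q/W), 41 (P/M).
p = 15/41 = 0.365854.
d = −ln(1 − 0.365854) = −ln(0.634146) = 0.4555.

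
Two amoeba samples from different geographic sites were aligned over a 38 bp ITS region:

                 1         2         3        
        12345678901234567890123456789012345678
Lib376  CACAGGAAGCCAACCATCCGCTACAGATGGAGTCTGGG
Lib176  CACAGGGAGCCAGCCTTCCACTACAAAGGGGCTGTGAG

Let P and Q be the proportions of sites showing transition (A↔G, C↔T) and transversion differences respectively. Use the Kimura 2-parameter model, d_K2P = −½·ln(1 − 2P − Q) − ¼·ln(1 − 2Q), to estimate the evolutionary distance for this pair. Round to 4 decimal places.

0.3324

The sequences differ at positions 7 (A/G, transition), 13 (A/G, transition), 16 (A/T, transversion), 20 (G/A, transition), 26 (G/A, transition), 28 (T/G, transversion), 31 (A/G, transition), 32 (G/C, transversion), 34 (C/G, transversion), 37 (G/A, transition).
Of the 10 differences, 6 transitions and 4 transversions over 38 sites: P = 6/38 = 0.157895, Q = 4/38 = 0.105263.
d = −0.5·ln(0.578947) − 0.25·ln(0.789474) = −0.5·(-0.546544) − 0.25·(-0.236388) = 0.3324.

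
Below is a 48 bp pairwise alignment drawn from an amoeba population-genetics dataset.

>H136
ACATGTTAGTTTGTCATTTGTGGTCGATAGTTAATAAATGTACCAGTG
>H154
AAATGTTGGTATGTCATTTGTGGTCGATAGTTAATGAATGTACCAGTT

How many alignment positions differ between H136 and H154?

5

The sequences differ at positions 2 (C/A), 8 (A/G), 11 (T/A), 36 (A/G), 48 (G/T).
That gives 5 mismatches out of 48 aligned sites, so the Hamming distance is 5.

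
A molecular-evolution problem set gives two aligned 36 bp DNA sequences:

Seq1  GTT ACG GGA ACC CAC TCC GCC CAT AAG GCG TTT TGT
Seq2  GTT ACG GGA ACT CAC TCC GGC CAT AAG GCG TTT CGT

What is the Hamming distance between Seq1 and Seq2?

3

Differing sites — 12:C/T; 20:C/G; 34:T/C.
That gives 3 mismatches out of 36 aligned sites, so the Hamming distance is 3.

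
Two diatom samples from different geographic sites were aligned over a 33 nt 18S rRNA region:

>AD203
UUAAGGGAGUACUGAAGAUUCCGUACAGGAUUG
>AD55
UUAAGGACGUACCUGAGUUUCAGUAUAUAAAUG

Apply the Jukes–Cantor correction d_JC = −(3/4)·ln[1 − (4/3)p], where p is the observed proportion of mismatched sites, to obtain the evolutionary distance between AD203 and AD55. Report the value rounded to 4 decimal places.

0.4408

Differing sites — 7:G/A; 8:A/C; 13:U/C; 14:G/U; 15:A/G; 18:A/U; 22:C/A; 26:C/U; 28:G/U; 29:G/A; 31:U/A.
p = 11/33 = 0.333333.
d = −0.75 · ln(1 − (4/3)·0.333333) = −0.75 · ln(0.555556) = −0.75 · (-0.587786) = 0.4408.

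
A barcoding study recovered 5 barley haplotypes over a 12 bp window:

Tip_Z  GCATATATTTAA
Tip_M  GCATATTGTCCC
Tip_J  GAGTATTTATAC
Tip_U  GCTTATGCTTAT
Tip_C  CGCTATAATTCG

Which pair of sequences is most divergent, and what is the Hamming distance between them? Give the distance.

Pairwise Hamming distances:
  Tip_Z vs Tip_M: 5
  Tip_Z vs Tip_J: 5
  Tip_Z vs Tip_U: 4
  Tip_Z vs Tip_C: 6
  Tip_M vs Tip_J: 6
  Tip_M vs Tip_U: 6
  Tip_M vs Tip_C: 7
  Tip_J vs Tip_U: 6
  Tip_J vs Tip_C: 8
  Tip_U vs Tip_C: 7
The largest is 8, between Tip_J and Tip_C.

8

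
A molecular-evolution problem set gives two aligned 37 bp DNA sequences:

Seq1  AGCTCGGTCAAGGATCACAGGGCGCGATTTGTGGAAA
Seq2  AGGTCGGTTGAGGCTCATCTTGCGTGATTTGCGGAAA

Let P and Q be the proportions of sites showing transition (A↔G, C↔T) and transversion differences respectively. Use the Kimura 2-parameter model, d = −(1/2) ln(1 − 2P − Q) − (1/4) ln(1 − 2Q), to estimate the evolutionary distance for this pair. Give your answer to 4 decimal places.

Mismatches occur at site 3 (C→G, transversion), site 9 (C→T, transition), site 10 (A→G, transition), site 14 (A→C, transversion), site 18 (C→T, transition), site 19 (A→C, transversion), site 20 (G→T, transversion), site 21 (G→T, transversion), site 25 (C→T, transition), site 32 (T→C, transition).
Of the 10 differences, 5 transitions and 5 transversions over 37 sites: P = 5/37 = 0.135135, Q = 5/37 = 0.135135.
d = −0.5·ln(0.594595) − 0.25·ln(0.729730) = −0.5·(-0.519875) − 0.25·(-0.315081) = 0.3387.

0.3387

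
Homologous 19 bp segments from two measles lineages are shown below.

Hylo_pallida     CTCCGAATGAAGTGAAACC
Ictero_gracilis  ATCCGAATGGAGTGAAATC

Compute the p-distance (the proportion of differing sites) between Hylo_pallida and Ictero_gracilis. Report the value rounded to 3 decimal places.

0.158

Mismatches occur at site 1 (C→A), site 10 (A→G), site 18 (C→T).
There are 3 differences over 19 sites, so p = 3/19 = 0.158.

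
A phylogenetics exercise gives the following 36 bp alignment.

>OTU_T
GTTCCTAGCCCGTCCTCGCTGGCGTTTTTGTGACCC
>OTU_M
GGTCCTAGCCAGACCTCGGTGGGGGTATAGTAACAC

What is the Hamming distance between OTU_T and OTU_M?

The sequences differ at positions 2 (T/G), 11 (C/A), 13 (T/A), 19 (C/G), 23 (C/G), 25 (T/G), 27 (T/A), 29 (T/A), 32 (G/A), 35 (C/A).
That gives 10 mismatches out of 36 aligned sites, so the Hamming distance is 10.

10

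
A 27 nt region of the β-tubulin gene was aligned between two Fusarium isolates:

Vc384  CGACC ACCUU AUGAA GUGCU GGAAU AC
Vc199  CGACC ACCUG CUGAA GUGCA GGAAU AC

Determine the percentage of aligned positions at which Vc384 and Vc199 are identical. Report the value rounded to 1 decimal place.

Mismatches occur at site 10 (U→G), site 11 (A→C), site 20 (U→A).
24 of the 27 sites match, so the percent identity is 24/27 × 100 = 88.9%.

88.9%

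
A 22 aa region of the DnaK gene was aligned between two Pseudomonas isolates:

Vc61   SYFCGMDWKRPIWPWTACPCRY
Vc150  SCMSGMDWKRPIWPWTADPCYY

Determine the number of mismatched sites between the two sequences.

The sequences differ at positions 2 (Y/C), 3 (F/M), 4 (C/S), 18 (C/D), 21 (R/Y).
That gives 5 mismatches out of 22 aligned sites, so the Hamming distance is 5.

5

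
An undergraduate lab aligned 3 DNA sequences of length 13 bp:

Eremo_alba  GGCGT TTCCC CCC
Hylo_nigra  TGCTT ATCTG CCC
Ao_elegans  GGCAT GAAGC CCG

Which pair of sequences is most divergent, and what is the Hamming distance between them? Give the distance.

8

Pairwise Hamming distances:
  Eremo_alba vs Hylo_nigra: 5
  Eremo_alba vs Ao_elegans: 6
  Hylo_nigra vs Ao_elegans: 8
The largest is 8, between Hylo_nigra and Ao_elegans.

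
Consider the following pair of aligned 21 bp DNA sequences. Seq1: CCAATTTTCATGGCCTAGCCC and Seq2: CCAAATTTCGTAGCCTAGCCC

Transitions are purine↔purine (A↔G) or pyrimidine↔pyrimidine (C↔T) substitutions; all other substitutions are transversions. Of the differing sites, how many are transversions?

1

The sequences differ at positions 5 (T/A, transversion), 10 (A/G, transition), 12 (G/A, transition).
Of the 3 differences, 2 transitions and 1 transversion, so the answer is 1.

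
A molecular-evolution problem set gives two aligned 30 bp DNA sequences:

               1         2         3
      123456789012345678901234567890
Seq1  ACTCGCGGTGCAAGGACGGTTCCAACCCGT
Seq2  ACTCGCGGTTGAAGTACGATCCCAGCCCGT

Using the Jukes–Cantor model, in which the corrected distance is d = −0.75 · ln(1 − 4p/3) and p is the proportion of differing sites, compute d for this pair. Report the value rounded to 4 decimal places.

Mismatches occur at site 10 (G→T), site 11 (C→G), site 15 (G→T), site 19 (G→A), site 21 (T→C), site 25 (A→G).
p = 6/30 = 0.200000.
d = −0.75 · ln(1 − (4/3)·0.200000) = −0.75 · ln(0.733333) = −0.75 · (-0.310155) = 0.2326.

0.2326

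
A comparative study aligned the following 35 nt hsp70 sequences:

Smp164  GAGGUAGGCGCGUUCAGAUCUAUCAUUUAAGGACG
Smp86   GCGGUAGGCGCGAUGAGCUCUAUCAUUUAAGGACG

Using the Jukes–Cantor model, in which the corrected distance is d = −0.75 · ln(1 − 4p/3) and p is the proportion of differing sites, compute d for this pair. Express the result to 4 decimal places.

Mismatches occur at site 2 (A→C), site 13 (U→A), site 15 (C→G), site 18 (A→C).
p = 4/35 = 0.114286.
d = −0.75 · ln(1 − (4/3)·0.114286) = −0.75 · ln(0.847619) = −0.75 · (-0.165324) = 0.1240.

0.1240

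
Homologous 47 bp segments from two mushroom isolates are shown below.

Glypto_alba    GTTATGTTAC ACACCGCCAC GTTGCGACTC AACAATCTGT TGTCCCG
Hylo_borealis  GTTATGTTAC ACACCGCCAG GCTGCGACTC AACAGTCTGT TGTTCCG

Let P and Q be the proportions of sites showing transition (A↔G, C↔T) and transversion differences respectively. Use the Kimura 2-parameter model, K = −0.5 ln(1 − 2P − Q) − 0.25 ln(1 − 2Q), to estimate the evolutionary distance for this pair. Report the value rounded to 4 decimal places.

The sequences differ at positions 20 (C/G, transversion), 22 (T/C, transition), 35 (A/G, transition), 44 (C/T, transition).
Of the 4 differences, 3 transitions and 1 transversion over 47 sites: P = 3/47 = 0.063830, Q = 1/47 = 0.021277.
d = −0.5·ln(0.851063) − 0.25·ln(0.957446) = −0.5·(-0.161269) − 0.25·(-0.043486) = 0.0915.

0.0915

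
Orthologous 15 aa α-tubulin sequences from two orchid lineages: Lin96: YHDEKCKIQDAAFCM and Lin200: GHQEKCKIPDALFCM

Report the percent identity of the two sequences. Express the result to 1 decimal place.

The sequences differ at positions 1 (Y/G), 3 (D/Q), 9 (Q/P), 12 (A/L).
11 of the 15 sites match, so the percent identity is 11/15 × 100 = 73.3%.

73.3%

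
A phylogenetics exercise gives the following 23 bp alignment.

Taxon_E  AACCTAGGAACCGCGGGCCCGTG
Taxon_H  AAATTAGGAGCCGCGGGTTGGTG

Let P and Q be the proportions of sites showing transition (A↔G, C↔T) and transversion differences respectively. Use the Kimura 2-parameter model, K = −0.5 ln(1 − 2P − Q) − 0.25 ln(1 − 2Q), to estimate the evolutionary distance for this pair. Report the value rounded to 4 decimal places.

0.3330

Differing sites — 3:C/A (Tv); 4:C/T (Ti); 10:A/G (Ti); 18:C/T (Ti); 19:C/T (Ti); 20:C/G (Tv).
Of the 6 differences, 4 transitions and 2 transversions over 23 sites: P = 4/23 = 0.173913, Q = 2/23 = 0.086957.
d = −0.5·ln(0.565217) − 0.25·ln(0.826086) = −0.5·(-0.570546) − 0.25·(-0.191056) = 0.3330.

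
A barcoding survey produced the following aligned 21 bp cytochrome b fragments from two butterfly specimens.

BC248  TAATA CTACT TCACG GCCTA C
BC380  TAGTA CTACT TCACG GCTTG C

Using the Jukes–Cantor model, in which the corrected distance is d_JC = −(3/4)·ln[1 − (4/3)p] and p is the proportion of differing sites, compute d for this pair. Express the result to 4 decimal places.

0.1585

Differing sites — 3:A/G; 18:C/T; 20:A/G.
p = 3/21 = 0.142857.
d = −0.75 · ln(1 − (4/3)·0.142857) = −0.75 · ln(0.809524) = −0.75 · (-0.211309) = 0.1585.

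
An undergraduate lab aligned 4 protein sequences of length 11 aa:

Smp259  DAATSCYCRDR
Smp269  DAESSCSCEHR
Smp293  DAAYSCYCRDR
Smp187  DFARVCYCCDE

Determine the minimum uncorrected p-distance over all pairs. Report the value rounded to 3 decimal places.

Pairwise Hamming distances:
  Smp259 vs Smp269: 5
  Smp259 vs Smp293: 1
  Smp259 vs Smp187: 5
  Smp269 vs Smp293: 5
  Smp269 vs Smp187: 8
  Smp293 vs Smp187: 5
The smallest is 1 mismatch, between Smp259 and Smp293; p = 1/11 = 0.091.

0.091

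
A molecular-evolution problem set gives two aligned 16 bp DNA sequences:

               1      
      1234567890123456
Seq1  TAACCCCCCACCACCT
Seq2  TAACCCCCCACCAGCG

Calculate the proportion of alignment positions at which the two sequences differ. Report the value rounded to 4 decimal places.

0.1250

The sequences differ at positions 14 (C/G), 16 (T/G).
There are 2 differences over 16 sites, so p = 2/16 = 0.1250.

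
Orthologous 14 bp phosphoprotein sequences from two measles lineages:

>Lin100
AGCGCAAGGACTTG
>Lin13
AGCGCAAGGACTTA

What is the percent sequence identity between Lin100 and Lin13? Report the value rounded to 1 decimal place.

92.9%

A single mismatch occurs at site 14 (G↔A).
13 of the 14 sites match, so the percent identity is 13/14 × 100 = 92.9%.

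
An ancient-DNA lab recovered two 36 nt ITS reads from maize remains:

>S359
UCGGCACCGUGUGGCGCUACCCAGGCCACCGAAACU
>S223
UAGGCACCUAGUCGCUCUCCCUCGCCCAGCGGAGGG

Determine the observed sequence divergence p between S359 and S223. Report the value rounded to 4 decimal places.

Mismatches occur at site 2 (C→A), site 9 (G→U), site 10 (U→A), site 13 (G→C), site 16 (G→U), site 19 (A→C), site 22 (C→U), site 23 (A→C), site 25 (G→C), site 29 (C→G), site 32 (A→G), site 34 (A→G), site 35 (C→G), site 36 (U→G).
There are 14 differences over 36 sites, so p = 14/36 = 0.3889.

0.3889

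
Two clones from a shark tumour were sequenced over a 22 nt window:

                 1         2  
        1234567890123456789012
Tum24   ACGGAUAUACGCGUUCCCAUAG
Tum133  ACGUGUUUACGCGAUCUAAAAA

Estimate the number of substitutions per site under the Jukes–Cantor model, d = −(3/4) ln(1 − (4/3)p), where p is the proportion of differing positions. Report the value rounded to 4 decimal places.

0.4975

Differing sites — 4:G/U; 5:A/G; 7:A/U; 14:U/A; 17:C/U; 18:C/A; 20:U/A; 22:G/A.
p = 8/22 = 0.363636.
d = −0.75 · ln(1 − (4/3)·0.363636) = −0.75 · ln(0.515152) = −0.75 · (-0.663293) = 0.4975.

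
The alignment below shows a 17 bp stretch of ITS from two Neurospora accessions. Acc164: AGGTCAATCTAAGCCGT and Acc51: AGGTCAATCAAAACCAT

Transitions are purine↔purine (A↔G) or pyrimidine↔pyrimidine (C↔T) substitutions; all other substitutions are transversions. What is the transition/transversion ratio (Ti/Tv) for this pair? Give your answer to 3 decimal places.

Mismatches occur at site 10 (T↔A, transversion), site 13 (G↔A, transition), site 16 (G↔A, transition).
Of the 3 differences, 2 transitions and 1 transversion, so Ti/Tv = 2/1 = 2.000.

2.000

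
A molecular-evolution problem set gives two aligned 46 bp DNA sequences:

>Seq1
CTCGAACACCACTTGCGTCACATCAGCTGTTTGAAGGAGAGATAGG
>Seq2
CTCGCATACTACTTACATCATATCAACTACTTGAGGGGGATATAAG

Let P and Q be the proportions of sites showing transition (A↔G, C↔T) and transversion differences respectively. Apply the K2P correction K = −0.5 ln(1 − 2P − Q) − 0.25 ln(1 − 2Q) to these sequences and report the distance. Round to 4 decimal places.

0.3915

Mismatches occur at site 5 (A/C, transversion), site 7 (C/T, transition), site 10 (C/T, transition), site 15 (G/A, transition), site 17 (G/A, transition), site 21 (C/T, transition), site 26 (G/A, transition), site 29 (G/A, transition), site 30 (T/C, transition), site 35 (A/G, transition), site 38 (A/G, transition), site 41 (G/T, transversion), site 45 (G/A, transition).
Of the 13 differences, 11 transitions and 2 transversions over 46 sites: P = 11/46 = 0.239130, Q = 2/46 = 0.043478.
d = −0.5·ln(0.478262) − 0.25·ln(0.913044) = −0.5·(-0.737597) − 0.25·(-0.090971) = 0.3915.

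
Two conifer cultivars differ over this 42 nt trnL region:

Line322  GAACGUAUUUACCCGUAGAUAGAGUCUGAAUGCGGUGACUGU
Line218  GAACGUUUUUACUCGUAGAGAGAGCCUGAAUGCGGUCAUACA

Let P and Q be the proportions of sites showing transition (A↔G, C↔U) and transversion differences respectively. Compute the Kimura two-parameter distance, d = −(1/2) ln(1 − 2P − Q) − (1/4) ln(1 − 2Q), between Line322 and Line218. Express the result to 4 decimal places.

Differing sites — 7:A/U (Tv); 13:C/U (Ti); 20:U/G (Tv); 25:U/C (Ti); 37:G/C (Tv); 39:C/U (Ti); 40:U/A (Tv); 41:G/C (Tv); 42:U/A (Tv).
Of the 9 differences, 3 transitions and 6 transversions over 42 sites: P = 3/42 = 0.071429, Q = 6/42 = 0.142857.
d = −0.5·ln(0.714285) − 0.25·ln(0.714286) = −0.5·(-0.336473) − 0.25·(-0.336472) = 0.2524.

0.2524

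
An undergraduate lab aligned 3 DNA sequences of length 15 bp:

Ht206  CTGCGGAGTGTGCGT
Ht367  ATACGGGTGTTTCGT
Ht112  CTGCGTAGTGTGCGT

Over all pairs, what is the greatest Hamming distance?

Pairwise Hamming distances:
  Ht206 vs Ht367: 7
  Ht206 vs Ht112: 1
  Ht367 vs Ht112: 8
The largest is 8, between Ht367 and Ht112.

8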